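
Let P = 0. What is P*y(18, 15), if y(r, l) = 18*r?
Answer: 0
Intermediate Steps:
P*y(18, 15) = 0*(18*18) = 0*324 = 0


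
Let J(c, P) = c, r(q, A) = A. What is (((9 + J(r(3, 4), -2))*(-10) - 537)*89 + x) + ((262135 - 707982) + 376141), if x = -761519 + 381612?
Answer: -508976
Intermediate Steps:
x = -379907
(((9 + J(r(3, 4), -2))*(-10) - 537)*89 + x) + ((262135 - 707982) + 376141) = (((9 + 4)*(-10) - 537)*89 - 379907) + ((262135 - 707982) + 376141) = ((13*(-10) - 537)*89 - 379907) + (-445847 + 376141) = ((-130 - 537)*89 - 379907) - 69706 = (-667*89 - 379907) - 69706 = (-59363 - 379907) - 69706 = -439270 - 69706 = -508976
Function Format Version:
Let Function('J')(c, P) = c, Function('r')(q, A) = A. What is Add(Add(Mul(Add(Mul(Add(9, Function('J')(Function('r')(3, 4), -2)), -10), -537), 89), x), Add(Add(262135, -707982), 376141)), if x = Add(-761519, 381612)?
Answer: -508976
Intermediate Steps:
x = -379907
Add(Add(Mul(Add(Mul(Add(9, Function('J')(Function('r')(3, 4), -2)), -10), -537), 89), x), Add(Add(262135, -707982), 376141)) = Add(Add(Mul(Add(Mul(Add(9, 4), -10), -537), 89), -379907), Add(Add(262135, -707982), 376141)) = Add(Add(Mul(Add(Mul(13, -10), -537), 89), -379907), Add(-445847, 376141)) = Add(Add(Mul(Add(-130, -537), 89), -379907), -69706) = Add(Add(Mul(-667, 89), -379907), -69706) = Add(Add(-59363, -379907), -69706) = Add(-439270, -69706) = -508976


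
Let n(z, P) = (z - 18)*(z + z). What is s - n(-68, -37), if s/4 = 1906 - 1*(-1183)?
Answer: 660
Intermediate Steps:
s = 12356 (s = 4*(1906 - 1*(-1183)) = 4*(1906 + 1183) = 4*3089 = 12356)
n(z, P) = 2*z*(-18 + z) (n(z, P) = (-18 + z)*(2*z) = 2*z*(-18 + z))
s - n(-68, -37) = 12356 - 2*(-68)*(-18 - 68) = 12356 - 2*(-68)*(-86) = 12356 - 1*11696 = 12356 - 11696 = 660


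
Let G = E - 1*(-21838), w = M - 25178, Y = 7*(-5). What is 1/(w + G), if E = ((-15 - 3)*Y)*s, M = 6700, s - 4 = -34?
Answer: -1/15540 ≈ -6.4350e-5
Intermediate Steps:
s = -30 (s = 4 - 34 = -30)
Y = -35
w = -18478 (w = 6700 - 25178 = -18478)
E = -18900 (E = ((-15 - 3)*(-35))*(-30) = -18*(-35)*(-30) = 630*(-30) = -18900)
G = 2938 (G = -18900 - 1*(-21838) = -18900 + 21838 = 2938)
1/(w + G) = 1/(-18478 + 2938) = 1/(-15540) = -1/15540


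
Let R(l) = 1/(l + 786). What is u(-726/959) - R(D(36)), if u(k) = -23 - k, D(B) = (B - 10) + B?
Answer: -18089647/813232 ≈ -22.244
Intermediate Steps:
D(B) = -10 + 2*B (D(B) = (-10 + B) + B = -10 + 2*B)
R(l) = 1/(786 + l)
u(-726/959) - R(D(36)) = (-23 - (-726)/959) - 1/(786 + (-10 + 2*36)) = (-23 - (-726)/959) - 1/(786 + (-10 + 72)) = (-23 - 1*(-726/959)) - 1/(786 + 62) = (-23 + 726/959) - 1/848 = -21331/959 - 1*1/848 = -21331/959 - 1/848 = -18089647/813232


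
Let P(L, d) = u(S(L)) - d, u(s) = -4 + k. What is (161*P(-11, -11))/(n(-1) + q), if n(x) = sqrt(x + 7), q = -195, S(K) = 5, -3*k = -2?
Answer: -10465/1653 - 161*sqrt(6)/4959 ≈ -6.4104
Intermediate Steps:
k = 2/3 (k = -1/3*(-2) = 2/3 ≈ 0.66667)
n(x) = sqrt(7 + x)
u(s) = -10/3 (u(s) = -4 + 2/3 = -10/3)
P(L, d) = -10/3 - d
(161*P(-11, -11))/(n(-1) + q) = (161*(-10/3 - 1*(-11)))/(sqrt(7 - 1) - 195) = (161*(-10/3 + 11))/(sqrt(6) - 195) = (161*(23/3))/(-195 + sqrt(6)) = 3703/(3*(-195 + sqrt(6)))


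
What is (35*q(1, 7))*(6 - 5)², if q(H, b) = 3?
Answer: 105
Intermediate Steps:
(35*q(1, 7))*(6 - 5)² = (35*3)*(6 - 5)² = 105*1² = 105*1 = 105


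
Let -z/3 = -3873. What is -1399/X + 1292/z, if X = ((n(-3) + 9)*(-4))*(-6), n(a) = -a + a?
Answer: -1775101/278856 ≈ -6.3657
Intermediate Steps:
z = 11619 (z = -3*(-3873) = 11619)
n(a) = 0
X = 216 (X = ((0 + 9)*(-4))*(-6) = (9*(-4))*(-6) = -36*(-6) = 216)
-1399/X + 1292/z = -1399/216 + 1292/11619 = -1775101/278856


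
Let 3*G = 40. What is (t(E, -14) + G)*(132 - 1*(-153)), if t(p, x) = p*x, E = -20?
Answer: 83600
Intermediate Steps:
G = 40/3 (G = (1/3)*40 = 40/3 ≈ 13.333)
(t(E, -14) + G)*(132 - 1*(-153)) = (-20*(-14) + 40/3)*(132 - 1*(-153)) = (280 + 40/3)*(132 + 153) = (880/3)*285 = 83600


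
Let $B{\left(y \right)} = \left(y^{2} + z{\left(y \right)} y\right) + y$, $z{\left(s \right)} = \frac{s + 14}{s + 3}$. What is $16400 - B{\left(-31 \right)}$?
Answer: $\frac{433687}{28} \approx 15489.0$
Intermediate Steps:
$z{\left(s \right)} = \frac{14 + s}{3 + s}$
$B{\left(y \right)} = y + y^{2} + \frac{y \left(14 + y\right)}{3 + y}$ ($B{\left(y \right)} = \left(y^{2} + \frac{14 + y}{3 + y} y\right) + y = \left(y^{2} + \frac{y \left(14 + y\right)}{3 + y}\right) + y = y + y^{2} + \frac{y \left(14 + y\right)}{3 + y}$)
$16400 - B{\left(-31 \right)} = 16400 - - \frac{31 \left(17 + \left(-31\right)^{2} + 5 \left(-31\right)\right)}{3 - 31} = 16400 - - \frac{31 \left(17 + 961 - 155\right)}{-28} = 16400 - \left(-31\right) \left(- \frac{1}{28}\right) 823 = 16400 - \frac{25513}{28} = \frac{433687}{28}$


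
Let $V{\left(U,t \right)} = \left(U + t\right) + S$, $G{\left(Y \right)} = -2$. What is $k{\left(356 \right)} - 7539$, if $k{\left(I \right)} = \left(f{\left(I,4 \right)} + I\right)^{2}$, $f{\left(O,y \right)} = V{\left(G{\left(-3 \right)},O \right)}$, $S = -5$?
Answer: $489486$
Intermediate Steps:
$V{\left(U,t \right)} = -5 + U + t$ ($V{\left(U,t \right)} = \left(U + t\right) - 5 = -5 + U + t$)
$f{\left(O,y \right)} = -7 + O$ ($f{\left(O,y \right)} = -5 - 2 + O = -7 + O$)
$k{\left(I \right)} = \left(-7 + 2 I\right)^{2}$ ($k{\left(I \right)} = \left(\left(-7 + I\right) + I\right)^{2} = \left(-7 + 2 I\right)^{2}$)
$k{\left(356 \right)} - 7539 = \left(-7 + 2 \cdot 356\right)^{2} - 7539 = \left(-7 + 712\right)^{2} - 7539 = 705^{2} - 7539 = 497025 - 7539 = 489486$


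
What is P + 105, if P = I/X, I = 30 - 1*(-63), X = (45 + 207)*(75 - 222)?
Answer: 1296509/12348 ≈ 105.00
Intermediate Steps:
X = -37044 (X = 252*(-147) = -37044)
I = 93 (I = 30 + 63 = 93)
P = -31/12348 (P = 93/(-37044) = 93*(-1/37044) = -31/12348 ≈ -0.0025105)
P + 105 = -31/12348 + 105 = 1296509/12348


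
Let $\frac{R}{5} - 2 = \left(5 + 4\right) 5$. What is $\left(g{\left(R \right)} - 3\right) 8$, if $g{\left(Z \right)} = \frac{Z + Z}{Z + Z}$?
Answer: $-16$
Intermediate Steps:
$R = 235$ ($R = 10 + 5 \left(5 + 4\right) 5 = 10 + 5 \cdot 9 \cdot 5 = 10 + 5 \cdot 45 = 10 + 225 = 235$)
$g{\left(Z \right)} = 1$ ($g{\left(Z \right)} = \frac{2 Z}{2 Z} = 2 Z \frac{1}{2 Z} = 1$)
$\left(g{\left(R \right)} - 3\right) 8 = \left(1 - 3\right) 8 = \left(-2\right) 8 = -16$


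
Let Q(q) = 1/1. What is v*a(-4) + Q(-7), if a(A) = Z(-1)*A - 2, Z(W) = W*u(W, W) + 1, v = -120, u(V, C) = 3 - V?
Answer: -1199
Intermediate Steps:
Q(q) = 1
Z(W) = 1 + W*(3 - W) (Z(W) = W*(3 - W) + 1 = 1 + W*(3 - W))
a(A) = -2 - 3*A (a(A) = (1 - 1*(-1)*(-3 - 1))*A - 2 = (1 - 1*(-1)*(-4))*A - 2 = (1 - 4)*A - 2 = -3*A - 2 = -2 - 3*A)
v*a(-4) + Q(-7) = -120*(-2 - 3*(-4)) + 1 = -120*(-2 + 12) + 1 = -120*10 + 1 = -1200 + 1 = -1199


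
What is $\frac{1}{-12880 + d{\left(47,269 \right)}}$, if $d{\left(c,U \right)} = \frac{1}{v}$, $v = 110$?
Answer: $- \frac{110}{1416799} \approx -7.764 \cdot 10^{-5}$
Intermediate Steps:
$d{\left(c,U \right)} = \frac{1}{110}$
$\frac{1}{-12880 + d{\left(47,269 \right)}} = \frac{1}{-12880 + \frac{1}{110}} = \frac{1}{- \frac{1416799}{110}} = - \frac{110}{1416799}$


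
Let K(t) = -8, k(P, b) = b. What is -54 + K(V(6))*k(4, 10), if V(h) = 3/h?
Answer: -134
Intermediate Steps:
-54 + K(V(6))*k(4, 10) = -54 - 8*10 = -54 - 80 = -134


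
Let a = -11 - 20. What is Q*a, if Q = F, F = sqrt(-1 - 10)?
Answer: -31*I*sqrt(11) ≈ -102.82*I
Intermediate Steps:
a = -31
F = I*sqrt(11) (F = sqrt(-11) = I*sqrt(11) ≈ 3.3166*I)
Q = I*sqrt(11) ≈ 3.3166*I
Q*a = (I*sqrt(11))*(-31) = -31*I*sqrt(11)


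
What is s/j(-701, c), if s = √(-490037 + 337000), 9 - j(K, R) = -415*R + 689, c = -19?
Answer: -I*√153037/8565 ≈ -0.045674*I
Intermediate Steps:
j(K, R) = -680 + 415*R (j(K, R) = 9 - (-415*R + 689) = 9 - (689 - 415*R) = 9 + (-689 + 415*R) = -680 + 415*R)
s = I*√153037 (s = √(-153037) = I*√153037 ≈ 391.2*I)
s/j(-701, c) = (I*√153037)/(-680 + 415*(-19)) = (I*√153037)/(-680 - 7885) = (I*√153037)/(-8565) = (I*√153037)*(-1/8565) = -I*√153037/8565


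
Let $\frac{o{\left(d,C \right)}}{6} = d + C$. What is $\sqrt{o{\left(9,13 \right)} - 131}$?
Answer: $1$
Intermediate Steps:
$o{\left(d,C \right)} = 6 C + 6 d$ ($o{\left(d,C \right)} = 6 \left(d + C\right) = 6 \left(C + d\right) = 6 C + 6 d$)
$\sqrt{o{\left(9,13 \right)} - 131} = \sqrt{\left(6 \cdot 13 + 6 \cdot 9\right) - 131} = \sqrt{\left(78 + 54\right) - 131} = \sqrt{132 - 131} = \sqrt{1} = 1$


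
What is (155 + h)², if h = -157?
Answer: 4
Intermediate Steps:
(155 + h)² = (155 - 157)² = (-2)² = 4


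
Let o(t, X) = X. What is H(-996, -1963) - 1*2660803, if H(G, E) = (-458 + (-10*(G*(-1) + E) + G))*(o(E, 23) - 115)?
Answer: -3416675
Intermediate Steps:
H(G, E) = 42136 - 1012*G + 920*E (H(G, E) = (-458 + (-10*(G*(-1) + E) + G))*(23 - 115) = (-458 + (-10*(-G + E) + G))*(-92) = (-458 + (-10*(E - G) + G))*(-92) = (-458 + ((-10*E + 10*G) + G))*(-92) = (-458 + (-10*E + 11*G))*(-92) = (-458 - 10*E + 11*G)*(-92) = 42136 - 1012*G + 920*E)
H(-996, -1963) - 1*2660803 = (42136 - 1012*(-996) + 920*(-1963)) - 1*2660803 = (42136 + 1007952 - 1805960) - 2660803 = -755872 - 2660803 = -3416675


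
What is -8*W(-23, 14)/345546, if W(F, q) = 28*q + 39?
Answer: -1724/172773 ≈ -0.0099784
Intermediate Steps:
W(F, q) = 39 + 28*q
-8*W(-23, 14)/345546 = -8*(39 + 28*14)/345546 = -8*(39 + 392)*(1/345546) = -8*431*(1/345546) = -3448*1/345546 = -1724/172773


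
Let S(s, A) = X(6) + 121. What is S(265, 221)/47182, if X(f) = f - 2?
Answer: 125/47182 ≈ 0.0026493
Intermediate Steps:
X(f) = -2 + f
S(s, A) = 125 (S(s, A) = (-2 + 6) + 121 = 4 + 121 = 125)
S(265, 221)/47182 = 125/47182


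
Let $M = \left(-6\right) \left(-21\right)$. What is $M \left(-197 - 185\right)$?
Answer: $-48132$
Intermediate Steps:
$M = 126$
$M \left(-197 - 185\right) = 126 \left(-197 - 185\right) = 126 \left(-382\right) = -48132$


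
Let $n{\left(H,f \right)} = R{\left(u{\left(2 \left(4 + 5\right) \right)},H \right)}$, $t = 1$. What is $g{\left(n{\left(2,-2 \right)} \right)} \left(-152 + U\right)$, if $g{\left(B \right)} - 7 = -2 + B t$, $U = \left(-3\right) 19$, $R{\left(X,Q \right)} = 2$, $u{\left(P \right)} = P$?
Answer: $-1463$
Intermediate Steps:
$n{\left(H,f \right)} = 2$
$U = -57$
$g{\left(B \right)} = 5 + B$ ($g{\left(B \right)} = 7 + \left(-2 + B 1\right) = 7 + \left(-2 + B\right) = 5 + B$)
$g{\left(n{\left(2,-2 \right)} \right)} \left(-152 + U\right) = \left(5 + 2\right) \left(-152 - 57\right) = 7 \left(-209\right) = -1463$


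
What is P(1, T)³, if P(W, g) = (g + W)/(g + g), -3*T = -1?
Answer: 8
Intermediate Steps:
T = ⅓ (T = -⅓*(-1) = ⅓ ≈ 0.33333)
P(W, g) = (W + g)/(2*g) (P(W, g) = (W + g)/((2*g)) = (W + g)*(1/(2*g)) = (W + g)/(2*g))
P(1, T)³ = ((1 + ⅓)/(2*(⅓)))³ = ((½)*3*(4/3))³ = 2³ = 8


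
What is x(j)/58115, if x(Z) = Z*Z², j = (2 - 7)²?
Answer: 3125/11623 ≈ 0.26886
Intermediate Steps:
j = 25 (j = (-5)² = 25)
x(Z) = Z³
x(j)/58115 = 25³/58115 = 15625*(1/58115) = 3125/11623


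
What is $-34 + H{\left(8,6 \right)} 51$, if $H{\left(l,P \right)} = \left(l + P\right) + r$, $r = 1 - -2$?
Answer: $833$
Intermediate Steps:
$r = 3$ ($r = 1 + 2 = 3$)
$H{\left(l,P \right)} = 3 + P + l$ ($H{\left(l,P \right)} = \left(l + P\right) + 3 = \left(P + l\right) + 3 = 3 + P + l$)
$-34 + H{\left(8,6 \right)} 51 = -34 + \left(3 + 6 + 8\right) 51 = -34 + 17 \cdot 51 = -34 + 867 = 833$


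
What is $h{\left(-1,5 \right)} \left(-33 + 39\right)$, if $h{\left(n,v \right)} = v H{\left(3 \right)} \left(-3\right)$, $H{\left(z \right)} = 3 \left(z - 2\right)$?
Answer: $-270$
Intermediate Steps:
$H{\left(z \right)} = -6 + 3 z$ ($H{\left(z \right)} = 3 \left(-2 + z\right) = -6 + 3 z$)
$h{\left(n,v \right)} = - 9 v$ ($h{\left(n,v \right)} = v \left(-6 + 3 \cdot 3\right) \left(-3\right) = v \left(-6 + 9\right) \left(-3\right) = v 3 \left(-3\right) = 3 v \left(-3\right) = - 9 v$)
$h{\left(-1,5 \right)} \left(-33 + 39\right) = \left(-9\right) 5 \left(-33 + 39\right) = \left(-45\right) 6 = -270$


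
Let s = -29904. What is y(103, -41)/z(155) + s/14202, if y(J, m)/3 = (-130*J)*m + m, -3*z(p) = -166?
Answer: 11693433203/392922 ≈ 29760.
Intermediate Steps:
z(p) = 166/3 (z(p) = -⅓*(-166) = 166/3)
y(J, m) = 3*m - 390*J*m (y(J, m) = 3*((-130*J)*m + m) = 3*(-130*J*m + m) = 3*(m - 130*J*m) = 3*m - 390*J*m)
y(103, -41)/z(155) + s/14202 = (3*(-41)*(1 - 130*103))/(166/3) - 29904/14202 = (3*(-41)*(1 - 13390))*(3/166) - 29904*1/14202 = (3*(-41)*(-13389))*(3/166) - 4984/2367 = 1646847*(3/166) - 4984/2367 = 4940541/166 - 4984/2367 = 11693433203/392922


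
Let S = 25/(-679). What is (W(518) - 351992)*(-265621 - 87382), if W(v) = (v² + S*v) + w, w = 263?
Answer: 2856547931405/97 ≈ 2.9449e+10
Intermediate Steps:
S = -25/679 (S = 25*(-1/679) = -25/679 ≈ -0.036819)
W(v) = 263 + v² - 25*v/679 (W(v) = (v² - 25*v/679) + 263 = 263 + v² - 25*v/679)
(W(518) - 351992)*(-265621 - 87382) = ((263 + 518² - 25/679*518) - 351992)*(-265621 - 87382) = ((263 + 268324 - 1850/97) - 351992)*(-353003) = (26051089/97 - 351992)*(-353003) = -8092135/97*(-353003) = 2856547931405/97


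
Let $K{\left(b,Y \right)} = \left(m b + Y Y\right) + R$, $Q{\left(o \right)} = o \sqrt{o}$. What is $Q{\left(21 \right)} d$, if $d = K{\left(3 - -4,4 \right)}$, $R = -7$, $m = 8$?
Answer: $1365 \sqrt{21} \approx 6255.2$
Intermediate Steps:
$Q{\left(o \right)} = o^{\frac{3}{2}}$
$K{\left(b,Y \right)} = -7 + Y^{2} + 8 b$ ($K{\left(b,Y \right)} = \left(8 b + Y Y\right) - 7 = \left(8 b + Y^{2}\right) - 7 = \left(Y^{2} + 8 b\right) - 7 = -7 + Y^{2} + 8 b$)
$d = 65$ ($d = -7 + 4^{2} + 8 \left(3 - -4\right) = -7 + 16 + 8 \left(3 + 4\right) = -7 + 16 + 8 \cdot 7 = -7 + 16 + 56 = 65$)
$Q{\left(21 \right)} d = 21^{\frac{3}{2}} \cdot 65 = 21 \sqrt{21} \cdot 65 = 1365 \sqrt{21}$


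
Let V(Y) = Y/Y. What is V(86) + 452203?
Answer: 452204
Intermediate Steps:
V(Y) = 1
V(86) + 452203 = 1 + 452203 = 452204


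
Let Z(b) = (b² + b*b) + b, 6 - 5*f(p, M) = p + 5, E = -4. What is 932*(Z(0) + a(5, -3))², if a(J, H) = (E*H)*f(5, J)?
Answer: 2147328/25 ≈ 85893.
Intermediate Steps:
f(p, M) = ⅕ - p/5 (f(p, M) = 6/5 - (p + 5)/5 = 6/5 - (5 + p)/5 = 6/5 + (-1 - p/5) = ⅕ - p/5)
a(J, H) = 16*H/5 (a(J, H) = (-4*H)*(⅕ - ⅕*5) = (-4*H)*(⅕ - 1) = -4*H*(-⅘) = 16*H/5)
Z(b) = b + 2*b² (Z(b) = (b² + b²) + b = 2*b² + b = b + 2*b²)
932*(Z(0) + a(5, -3))² = 932*(0*(1 + 2*0) + (16/5)*(-3))² = 932*(0*(1 + 0) - 48/5)² = 932*(0*1 - 48/5)² = 932*(0 - 48/5)² = 932*(-48/5)² = 932*(2304/25) = 2147328/25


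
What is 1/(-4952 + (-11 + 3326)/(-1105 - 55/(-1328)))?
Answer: -293477/1454178568 ≈ -0.00020182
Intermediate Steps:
1/(-4952 + (-11 + 3326)/(-1105 - 55/(-1328))) = 1/(-4952 + 3315/(-1105 - 55*(-1/1328))) = 1/(-4952 + 3315/(-1105 + 55/1328)) = 1/(-4952 + 3315/(-1467385/1328)) = 1/(-4952 + 3315*(-1328/1467385)) = 1/(-4952 - 880464/293477) = 1/(-1454178568/293477) = -293477/1454178568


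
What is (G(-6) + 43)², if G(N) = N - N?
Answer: 1849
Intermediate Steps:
G(N) = 0
(G(-6) + 43)² = (0 + 43)² = 43² = 1849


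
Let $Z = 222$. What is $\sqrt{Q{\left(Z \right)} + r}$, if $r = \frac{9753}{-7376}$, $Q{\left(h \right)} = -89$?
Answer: $\frac{i \sqrt{307126037}}{1844} \approx 9.5038 i$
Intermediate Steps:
$r = - \frac{9753}{7376}$ ($r = 9753 \left(- \frac{1}{7376}\right) = - \frac{9753}{7376} \approx -1.3223$)
$\sqrt{Q{\left(Z \right)} + r} = \sqrt{-89 - \frac{9753}{7376}} = \sqrt{- \frac{666217}{7376}} = \frac{i \sqrt{307126037}}{1844}$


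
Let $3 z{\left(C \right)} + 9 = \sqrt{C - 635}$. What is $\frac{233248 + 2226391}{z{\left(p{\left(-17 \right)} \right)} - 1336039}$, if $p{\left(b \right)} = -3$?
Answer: $- \frac{1137524195367}{617887462789} - \frac{567609 i \sqrt{638}}{1235774925578} \approx -1.841 - 1.1602 \cdot 10^{-5} i$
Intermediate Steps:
$z{\left(C \right)} = -3 + \frac{\sqrt{-635 + C}}{3}$ ($z{\left(C \right)} = -3 + \frac{\sqrt{C - 635}}{3} = -3 + \frac{\sqrt{-635 + C}}{3}$)
$\frac{233248 + 2226391}{z{\left(p{\left(-17 \right)} \right)} - 1336039} = \frac{233248 + 2226391}{\left(-3 + \frac{\sqrt{-635 - 3}}{3}\right) - 1336039} = \frac{2459639}{\left(-3 + \frac{\sqrt{-638}}{3}\right) - 1336039} = \frac{2459639}{\left(-3 + \frac{i \sqrt{638}}{3}\right) - 1336039} = \frac{2459639}{-1336042 + \frac{i \sqrt{638}}{3}}$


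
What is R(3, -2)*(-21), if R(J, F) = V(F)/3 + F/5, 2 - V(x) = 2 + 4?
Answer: 182/5 ≈ 36.400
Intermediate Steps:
V(x) = -4 (V(x) = 2 - (2 + 4) = 2 - 1*6 = 2 - 6 = -4)
R(J, F) = -4/3 + F/5
R(3, -2)*(-21) = (-4/3 + (1/5)*(-2))*(-21) = (-4/3 - 2/5)*(-21) = -26/15*(-21) = 182/5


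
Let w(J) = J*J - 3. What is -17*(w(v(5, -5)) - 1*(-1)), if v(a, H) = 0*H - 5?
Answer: -391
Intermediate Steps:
v(a, H) = -5 (v(a, H) = 0 - 5 = -5)
w(J) = -3 + J² (w(J) = J² - 3 = -3 + J²)
-17*(w(v(5, -5)) - 1*(-1)) = -17*((-3 + (-5)²) - 1*(-1)) = -17*((-3 + 25) + 1) = -17*(22 + 1) = -17*23 = -391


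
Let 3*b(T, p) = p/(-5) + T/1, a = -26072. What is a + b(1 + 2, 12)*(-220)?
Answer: -26116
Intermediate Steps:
b(T, p) = -p/15 + T/3 (b(T, p) = (p/(-5) + T/1)/3 = (p*(-1/5) + T*1)/3 = (-p/5 + T)/3 = (T - p/5)/3 = -p/15 + T/3)
a + b(1 + 2, 12)*(-220) = -26072 + (-1/15*12 + (1 + 2)/3)*(-220) = -26072 + (-4/5 + (1/3)*3)*(-220) = -26072 + (-4/5 + 1)*(-220) = -26072 + (1/5)*(-220) = -26072 - 44 = -26116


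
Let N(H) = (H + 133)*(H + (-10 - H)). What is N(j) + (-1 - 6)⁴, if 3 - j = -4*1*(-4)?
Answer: 1201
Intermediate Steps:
j = -13 (j = 3 - (-4*1)*(-4) = 3 - (-4)*(-4) = 3 - 1*16 = 3 - 16 = -13)
N(H) = -1330 - 10*H (N(H) = (133 + H)*(-10) = -1330 - 10*H)
N(j) + (-1 - 6)⁴ = (-1330 - 10*(-13)) + (-1 - 6)⁴ = (-1330 + 130) + (-7)⁴ = -1200 + 2401 = 1201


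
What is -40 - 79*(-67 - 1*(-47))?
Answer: 1540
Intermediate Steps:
-40 - 79*(-67 - 1*(-47)) = -40 - 79*(-67 + 47) = -40 - 79*(-20) = -40 + 1580 = 1540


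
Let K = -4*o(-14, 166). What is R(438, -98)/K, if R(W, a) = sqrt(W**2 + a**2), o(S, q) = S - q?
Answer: 13*sqrt(298)/360 ≈ 0.62337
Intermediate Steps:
K = 720 (K = -4*(-14 - 1*166) = -4*(-14 - 166) = -4*(-180) = 720)
R(438, -98)/K = sqrt(438**2 + (-98)**2)/720 = sqrt(191844 + 9604)*(1/720) = sqrt(201448)*(1/720) = (26*sqrt(298))*(1/720) = 13*sqrt(298)/360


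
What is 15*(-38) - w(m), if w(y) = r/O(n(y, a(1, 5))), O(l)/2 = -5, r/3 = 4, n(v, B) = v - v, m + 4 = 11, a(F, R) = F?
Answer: -2844/5 ≈ -568.80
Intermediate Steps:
m = 7 (m = -4 + 11 = 7)
n(v, B) = 0
r = 12 (r = 3*4 = 12)
O(l) = -10 (O(l) = 2*(-5) = -10)
w(y) = -6/5 (w(y) = 12/(-10) = 12*(-⅒) = -6/5)
15*(-38) - w(m) = 15*(-38) - 1*(-6/5) = -570 + 6/5 = -2844/5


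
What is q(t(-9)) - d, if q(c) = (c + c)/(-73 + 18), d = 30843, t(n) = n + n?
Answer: -1696329/55 ≈ -30842.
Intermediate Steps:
t(n) = 2*n
q(c) = -2*c/55 (q(c) = (2*c)/(-55) = (2*c)*(-1/55) = -2*c/55)
q(t(-9)) - d = -4*(-9)/55 - 1*30843 = -2/55*(-18) - 30843 = 36/55 - 30843 = -1696329/55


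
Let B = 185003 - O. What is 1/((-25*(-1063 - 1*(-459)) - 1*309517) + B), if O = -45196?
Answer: -1/64218 ≈ -1.5572e-5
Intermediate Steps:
B = 230199 (B = 185003 - 1*(-45196) = 185003 + 45196 = 230199)
1/((-25*(-1063 - 1*(-459)) - 1*309517) + B) = 1/((-25*(-1063 - 1*(-459)) - 1*309517) + 230199) = 1/((-25*(-1063 + 459) - 309517) + 230199) = 1/((-25*(-604) - 309517) + 230199) = 1/((15100 - 309517) + 230199) = 1/(-294417 + 230199) = 1/(-64218) = -1/64218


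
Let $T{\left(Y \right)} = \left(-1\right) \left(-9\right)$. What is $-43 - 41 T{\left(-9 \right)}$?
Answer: $-412$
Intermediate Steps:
$T{\left(Y \right)} = 9$
$-43 - 41 T{\left(-9 \right)} = -43 - 369 = -412$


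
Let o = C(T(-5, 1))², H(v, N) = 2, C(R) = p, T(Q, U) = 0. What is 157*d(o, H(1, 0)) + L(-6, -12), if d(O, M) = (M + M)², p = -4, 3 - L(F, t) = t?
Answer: 2527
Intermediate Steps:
L(F, t) = 3 - t
C(R) = -4
o = 16 (o = (-4)² = 16)
d(O, M) = 4*M² (d(O, M) = (2*M)² = 4*M²)
157*d(o, H(1, 0)) + L(-6, -12) = 157*(4*2²) + (3 - 1*(-12)) = 157*(4*4) + (3 + 12) = 157*16 + 15 = 2512 + 15 = 2527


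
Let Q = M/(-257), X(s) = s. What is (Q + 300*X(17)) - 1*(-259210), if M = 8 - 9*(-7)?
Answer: 67927599/257 ≈ 2.6431e+5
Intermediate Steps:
M = 71 (M = 8 + 63 = 71)
Q = -71/257 (Q = 71/(-257) = 71*(-1/257) = -71/257 ≈ -0.27626)
(Q + 300*X(17)) - 1*(-259210) = (-71/257 + 300*17) - 1*(-259210) = (-71/257 + 5100) + 259210 = 1310629/257 + 259210 = 67927599/257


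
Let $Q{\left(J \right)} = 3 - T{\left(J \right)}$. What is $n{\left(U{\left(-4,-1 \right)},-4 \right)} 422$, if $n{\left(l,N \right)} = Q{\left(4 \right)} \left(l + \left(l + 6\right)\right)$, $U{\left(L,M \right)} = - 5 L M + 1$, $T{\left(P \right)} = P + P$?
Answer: $67520$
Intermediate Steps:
$T{\left(P \right)} = 2 P$
$U{\left(L,M \right)} = 1 - 5 L M$ ($U{\left(L,M \right)} = - 5 L M + 1 = 1 - 5 L M$)
$Q{\left(J \right)} = 3 - 2 J$
$n{\left(l,N \right)} = -30 - 10 l$ ($n{\left(l,N \right)} = \left(3 - 8\right) \left(l + \left(l + 6\right)\right) = \left(3 - 8\right) \left(l + \left(6 + l\right)\right) = - 5 \left(6 + 2 l\right) = -30 - 10 l$)
$n{\left(U{\left(-4,-1 \right)},-4 \right)} 422 = \left(-30 - 10 \left(1 - \left(-20\right) \left(-1\right)\right)\right) 422 = \left(-30 - 10 \left(1 - 20\right)\right) 422 = \left(-30 - -190\right) 422 = \left(-30 + 190\right) 422 = 160 \cdot 422 = 67520$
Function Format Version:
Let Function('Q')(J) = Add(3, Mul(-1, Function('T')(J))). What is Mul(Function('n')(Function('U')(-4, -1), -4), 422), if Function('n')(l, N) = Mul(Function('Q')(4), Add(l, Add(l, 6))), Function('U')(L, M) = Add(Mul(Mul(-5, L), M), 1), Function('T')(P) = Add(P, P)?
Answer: 67520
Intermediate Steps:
Function('T')(P) = Mul(2, P)
Function('U')(L, M) = Add(1, Mul(-5, L, M)) (Function('U')(L, M) = Add(Mul(-5, L, M), 1) = Add(1, Mul(-5, L, M)))
Function('Q')(J) = Add(3, Mul(-2, J)) (Function('Q')(J) = Add(3, Mul(-1, Mul(2, J))) = Add(3, Mul(-2, J)))
Function('n')(l, N) = Add(-30, Mul(-10, l)) (Function('n')(l, N) = Mul(Add(3, Mul(-2, 4)), Add(l, Add(l, 6))) = Mul(Add(3, -8), Add(l, Add(6, l))) = Mul(-5, Add(6, Mul(2, l))) = Add(-30, Mul(-10, l)))
Mul(Function('n')(Function('U')(-4, -1), -4), 422) = Mul(Add(-30, Mul(-10, Add(1, Mul(-5, -4, -1)))), 422) = Mul(Add(-30, Mul(-10, Add(1, -20))), 422) = Mul(Add(-30, Mul(-10, -19)), 422) = Mul(Add(-30, 190), 422) = Mul(160, 422) = 67520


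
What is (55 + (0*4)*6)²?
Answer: 3025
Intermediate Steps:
(55 + (0*4)*6)² = (55 + 0*6)² = (55 + 0)² = 55² = 3025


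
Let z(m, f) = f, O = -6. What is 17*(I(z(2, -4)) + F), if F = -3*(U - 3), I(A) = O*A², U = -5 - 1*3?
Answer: -1071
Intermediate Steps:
U = -8 (U = -5 - 3 = -8)
I(A) = -6*A²
F = 33 (F = -3*(-8 - 3) = -3*(-11) = 33)
17*(I(z(2, -4)) + F) = 17*(-6*(-4)² + 33) = 17*(-6*16 + 33) = 17*(-96 + 33) = 17*(-63) = -1071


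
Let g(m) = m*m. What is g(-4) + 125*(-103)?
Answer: -12859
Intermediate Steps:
g(m) = m²
g(-4) + 125*(-103) = (-4)² + 125*(-103) = 16 - 12875 = -12859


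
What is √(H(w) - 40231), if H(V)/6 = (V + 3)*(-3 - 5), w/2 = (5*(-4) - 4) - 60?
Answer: I*√32311 ≈ 179.75*I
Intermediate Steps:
w = -168 (w = 2*((5*(-4) - 4) - 60) = 2*((-20 - 4) - 60) = 2*(-24 - 60) = 2*(-84) = -168)
H(V) = -144 - 48*V (H(V) = 6*((V + 3)*(-3 - 5)) = 6*((3 + V)*(-8)) = 6*(-24 - 8*V) = -144 - 48*V)
√(H(w) - 40231) = √((-144 - 48*(-168)) - 40231) = √((-144 + 8064) - 40231) = √(7920 - 40231) = √(-32311) = I*√32311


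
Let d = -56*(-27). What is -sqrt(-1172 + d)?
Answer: -2*sqrt(85) ≈ -18.439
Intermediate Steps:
d = 1512
-sqrt(-1172 + d) = -sqrt(-1172 + 1512) = -sqrt(340) = -2*sqrt(85)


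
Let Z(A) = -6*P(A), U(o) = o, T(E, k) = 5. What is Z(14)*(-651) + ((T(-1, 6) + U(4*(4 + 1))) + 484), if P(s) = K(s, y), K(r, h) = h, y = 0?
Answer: 509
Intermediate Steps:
P(s) = 0
Z(A) = 0 (Z(A) = -6*0 = 0)
Z(14)*(-651) + ((T(-1, 6) + U(4*(4 + 1))) + 484) = 0*(-651) + ((5 + 4*(4 + 1)) + 484) = 0 + ((5 + 4*5) + 484) = 0 + ((5 + 20) + 484) = 0 + (25 + 484) = 0 + 509 = 509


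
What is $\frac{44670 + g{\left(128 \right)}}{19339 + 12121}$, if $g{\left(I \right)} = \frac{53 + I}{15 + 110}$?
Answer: $\frac{5583931}{3932500} \approx 1.4199$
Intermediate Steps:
$g{\left(I \right)} = \frac{53}{125} + \frac{I}{125}$ ($g{\left(I \right)} = \frac{53 + I}{125} = \left(53 + I\right) \frac{1}{125} = \frac{53}{125} + \frac{I}{125}$)
$\frac{44670 + g{\left(128 \right)}}{19339 + 12121} = \frac{44670 + \left(\frac{53}{125} + \frac{1}{125} \cdot 128\right)}{19339 + 12121} = \frac{44670 + \left(\frac{53}{125} + \frac{128}{125}\right)}{31460} = \left(44670 + \frac{181}{125}\right) \frac{1}{31460} = \frac{5583931}{125} \cdot \frac{1}{31460} = \frac{5583931}{3932500}$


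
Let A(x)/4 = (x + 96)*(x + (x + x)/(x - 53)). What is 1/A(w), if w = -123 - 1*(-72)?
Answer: -13/117045 ≈ -0.00011107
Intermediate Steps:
w = -51 (w = -123 + 72 = -51)
A(x) = 4*(96 + x)*(x + 2*x/(-53 + x)) (A(x) = 4*((x + 96)*(x + (x + x)/(x - 53))) = 4*((96 + x)*(x + (2*x)/(-53 + x))) = 4*((96 + x)*(x + 2*x/(-53 + x))) = 4*(96 + x)*(x + 2*x/(-53 + x)))
1/A(w) = 1/(4*(-51)*(-4896 + (-51)² + 45*(-51))/(-53 - 51)) = 1/(4*(-51)*(-4896 + 2601 - 2295)/(-104)) = 1/(4*(-51)*(-1/104)*(-4590)) = 1/(-117045/13) = -13/117045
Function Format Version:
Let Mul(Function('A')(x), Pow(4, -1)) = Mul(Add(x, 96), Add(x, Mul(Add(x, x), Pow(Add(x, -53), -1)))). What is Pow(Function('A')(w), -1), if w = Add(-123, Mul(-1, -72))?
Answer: Rational(-13, 117045) ≈ -0.00011107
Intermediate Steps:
w = -51 (w = Add(-123, 72) = -51)
Function('A')(x) = Mul(4, Add(96, x), Add(x, Mul(2, x, Pow(Add(-53, x), -1)))) (Function('A')(x) = Mul(4, Mul(Add(x, 96), Add(x, Mul(Add(x, x), Pow(Add(x, -53), -1))))) = Mul(4, Mul(Add(96, x), Add(x, Mul(Mul(2, x), Pow(Add(-53, x), -1))))) = Mul(4, Mul(Add(96, x), Add(x, Mul(2, x, Pow(Add(-53, x), -1))))) = Mul(4, Add(96, x), Add(x, Mul(2, x, Pow(Add(-53, x), -1)))))
Pow(Function('A')(w), -1) = Pow(Mul(4, -51, Pow(Add(-53, -51), -1), Add(-4896, Pow(-51, 2), Mul(45, -51))), -1) = Pow(Mul(4, -51, Pow(-104, -1), Add(-4896, 2601, -2295)), -1) = Pow(Mul(4, -51, Rational(-1, 104), -4590), -1) = Pow(Rational(-117045, 13), -1) = Rational(-13, 117045)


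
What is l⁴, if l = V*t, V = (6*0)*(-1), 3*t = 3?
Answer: 0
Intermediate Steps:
t = 1 (t = (⅓)*3 = 1)
V = 0 (V = 0*(-1) = 0)
l = 0 (l = 0*1 = 0)
l⁴ = 0⁴ = 0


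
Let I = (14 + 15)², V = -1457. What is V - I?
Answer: -2298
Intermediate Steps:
I = 841 (I = 29² = 841)
V - I = -1457 - 1*841 = -1457 - 841 = -2298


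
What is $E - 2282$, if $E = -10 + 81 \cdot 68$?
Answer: $3216$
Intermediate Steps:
$E = 5498$ ($E = -10 + 5508 = 5498$)
$E - 2282 = 5498 - 2282 = 3216$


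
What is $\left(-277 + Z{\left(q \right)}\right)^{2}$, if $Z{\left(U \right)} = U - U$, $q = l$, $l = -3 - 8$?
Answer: $76729$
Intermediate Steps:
$l = -11$ ($l = -3 - 8 = -11$)
$q = -11$
$Z{\left(U \right)} = 0$
$\left(-277 + Z{\left(q \right)}\right)^{2} = \left(-277 + 0\right)^{2} = \left(-277\right)^{2} = 76729$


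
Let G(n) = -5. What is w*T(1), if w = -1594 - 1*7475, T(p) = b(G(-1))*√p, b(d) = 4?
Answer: -36276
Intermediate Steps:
T(p) = 4*√p
w = -9069 (w = -1594 - 7475 = -9069)
w*T(1) = -36276*√1 = -36276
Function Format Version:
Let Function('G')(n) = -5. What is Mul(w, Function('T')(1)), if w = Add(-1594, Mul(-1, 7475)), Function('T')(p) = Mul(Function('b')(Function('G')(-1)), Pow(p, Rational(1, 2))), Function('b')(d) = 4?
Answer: -36276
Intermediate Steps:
Function('T')(p) = Mul(4, Pow(p, Rational(1, 2)))
w = -9069 (w = Add(-1594, -7475) = -9069)
Mul(w, Function('T')(1)) = Mul(-9069, Mul(4, Pow(1, Rational(1, 2)))) = Mul(-9069, Mul(4, 1)) = Mul(-9069, 4) = -36276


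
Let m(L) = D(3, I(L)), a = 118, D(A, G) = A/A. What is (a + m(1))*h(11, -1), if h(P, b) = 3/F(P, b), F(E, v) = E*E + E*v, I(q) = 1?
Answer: 357/110 ≈ 3.2455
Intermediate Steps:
D(A, G) = 1
F(E, v) = E² + E*v
h(P, b) = 3/(P*(P + b)) (h(P, b) = 3/((P*(P + b))) = 3*(1/(P*(P + b))) = 3/(P*(P + b)))
m(L) = 1
(a + m(1))*h(11, -1) = (118 + 1)*(3/(11*(11 - 1))) = 119*(3*(1/11)/10) = 119*(3*(1/11)*(⅒)) = 119*(3/110) = 357/110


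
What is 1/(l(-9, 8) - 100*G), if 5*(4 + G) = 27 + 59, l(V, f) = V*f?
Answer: -1/1392 ≈ -0.00071839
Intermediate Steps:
G = 66/5 (G = -4 + (27 + 59)/5 = -4 + (⅕)*86 = -4 + 86/5 = 66/5 ≈ 13.200)
1/(l(-9, 8) - 100*G) = 1/(-9*8 - 100*66/5) = 1/(-72 - 1320) = 1/(-1392) = -1/1392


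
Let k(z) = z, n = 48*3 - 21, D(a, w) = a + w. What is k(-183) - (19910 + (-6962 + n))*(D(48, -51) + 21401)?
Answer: -279693441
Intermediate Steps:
n = 123 (n = 144 - 21 = 123)
k(-183) - (19910 + (-6962 + n))*(D(48, -51) + 21401) = -183 - (19910 + (-6962 + 123))*((48 - 51) + 21401) = -183 - (19910 - 6839)*(-3 + 21401) = -183 - 13071*21398 = -183 - 1*279693258 = -183 - 279693258 = -279693441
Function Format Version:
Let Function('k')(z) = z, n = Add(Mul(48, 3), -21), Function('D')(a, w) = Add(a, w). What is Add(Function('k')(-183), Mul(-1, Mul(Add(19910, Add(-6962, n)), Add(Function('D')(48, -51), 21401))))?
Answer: -279693441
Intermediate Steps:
n = 123 (n = Add(144, -21) = 123)
Add(Function('k')(-183), Mul(-1, Mul(Add(19910, Add(-6962, n)), Add(Function('D')(48, -51), 21401)))) = Add(-183, Mul(-1, Mul(Add(19910, Add(-6962, 123)), Add(Add(48, -51), 21401)))) = Add(-183, Mul(-1, Mul(Add(19910, -6839), Add(-3, 21401)))) = Add(-183, Mul(-1, Mul(13071, 21398))) = Add(-183, Mul(-1, 279693258)) = Add(-183, -279693258) = -279693441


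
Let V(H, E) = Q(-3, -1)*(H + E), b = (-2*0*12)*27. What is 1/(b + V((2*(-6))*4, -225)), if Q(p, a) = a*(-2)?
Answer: -1/546 ≈ -0.0018315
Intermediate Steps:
Q(p, a) = -2*a
b = 0 (b = (0*12)*27 = 0*27 = 0)
V(H, E) = 2*E + 2*H (V(H, E) = (-2*(-1))*(H + E) = 2*(E + H) = 2*E + 2*H)
1/(b + V((2*(-6))*4, -225)) = 1/(0 + (2*(-225) + 2*((2*(-6))*4))) = 1/(0 + (-450 + 2*(-12*4))) = 1/(0 + (-450 + 2*(-48))) = 1/(0 + (-450 - 96)) = 1/(0 - 546) = 1/(-546) = -1/546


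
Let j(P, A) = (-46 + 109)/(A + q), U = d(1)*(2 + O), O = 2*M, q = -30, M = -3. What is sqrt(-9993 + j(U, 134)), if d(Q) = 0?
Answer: I*sqrt(27019434)/52 ≈ 99.962*I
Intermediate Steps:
O = -6 (O = 2*(-3) = -6)
U = 0 (U = 0*(2 - 6) = 0*(-4) = 0)
j(P, A) = 63/(-30 + A) (j(P, A) = (-46 + 109)/(A - 30) = 63/(-30 + A))
sqrt(-9993 + j(U, 134)) = sqrt(-9993 + 63/(-30 + 134)) = sqrt(-9993 + 63/104) = sqrt(-1039209/104) = I*sqrt(27019434)/52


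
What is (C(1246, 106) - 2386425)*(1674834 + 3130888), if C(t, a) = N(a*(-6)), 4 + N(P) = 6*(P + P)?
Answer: -11505191617042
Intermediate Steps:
N(P) = -4 + 12*P (N(P) = -4 + 6*(P + P) = -4 + 6*(2*P) = -4 + 12*P)
C(t, a) = -4 - 72*a (C(t, a) = -4 + 12*(a*(-6)) = -4 + 12*(-6*a) = -4 - 72*a)
(C(1246, 106) - 2386425)*(1674834 + 3130888) = ((-4 - 72*106) - 2386425)*(1674834 + 3130888) = ((-4 - 7632) - 2386425)*4805722 = (-7636 - 2386425)*4805722 = -2394061*4805722 = -11505191617042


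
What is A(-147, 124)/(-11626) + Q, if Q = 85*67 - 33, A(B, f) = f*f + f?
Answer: 32905456/5813 ≈ 5660.7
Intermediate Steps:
A(B, f) = f + f² (A(B, f) = f² + f = f + f²)
Q = 5662 (Q = 5695 - 33 = 5662)
A(-147, 124)/(-11626) + Q = (124*(1 + 124))/(-11626) + 5662 = (124*125)*(-1/11626) + 5662 = 15500*(-1/11626) + 5662 = -7750/5813 + 5662 = 32905456/5813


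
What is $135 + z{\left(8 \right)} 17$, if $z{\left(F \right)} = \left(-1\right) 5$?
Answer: $50$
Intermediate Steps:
$z{\left(F \right)} = -5$
$135 + z{\left(8 \right)} 17 = 135 - 85 = 50$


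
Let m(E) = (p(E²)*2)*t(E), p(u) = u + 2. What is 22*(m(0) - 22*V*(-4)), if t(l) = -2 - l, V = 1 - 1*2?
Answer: -2112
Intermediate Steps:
V = -1 (V = 1 - 2 = -1)
p(u) = 2 + u
m(E) = (-2 - E)*(4 + 2*E²) (m(E) = ((2 + E²)*2)*(-2 - E) = (4 + 2*E²)*(-2 - E) = (-2 - E)*(4 + 2*E²))
22*(m(0) - 22*V*(-4)) = 22*(-2*(2 + 0)*(2 + 0²) - (-22)*(-4)) = 22*(-2*2*(2 + 0) - 22*4) = 22*(-2*2*2 - 88) = 22*(-8 - 88) = 22*(-96) = -2112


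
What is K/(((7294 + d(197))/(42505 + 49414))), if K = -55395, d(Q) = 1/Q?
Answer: -334365013995/478973 ≈ -6.9809e+5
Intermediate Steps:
K/(((7294 + d(197))/(42505 + 49414))) = -55395*(42505 + 49414)/(7294 + 1/197) = -55395*91919/(7294 + 1/197) = -55395/((1436919/197)*(1/91919)) = -55395/1436919/18108043 = -55395*18108043/1436919 = -334365013995/478973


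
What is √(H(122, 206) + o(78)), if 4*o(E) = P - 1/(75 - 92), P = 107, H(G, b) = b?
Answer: √67269/17 ≈ 15.257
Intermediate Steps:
o(E) = 455/17 (o(E) = (107 - 1/(75 - 92))/4 = (107 - 1/(-17))/4 = (107 - 1*(-1/17))/4 = (107 + 1/17)/4 = (¼)*(1820/17) = 455/17)
√(H(122, 206) + o(78)) = √(206 + 455/17) = √(3957/17) = √67269/17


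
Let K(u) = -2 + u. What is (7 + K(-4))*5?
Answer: 5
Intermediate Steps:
(7 + K(-4))*5 = (7 + (-2 - 4))*5 = (7 - 6)*5 = 1*5 = 5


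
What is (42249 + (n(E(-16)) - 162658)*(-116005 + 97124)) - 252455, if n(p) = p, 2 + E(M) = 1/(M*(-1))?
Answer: 49135553183/16 ≈ 3.0710e+9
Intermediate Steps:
E(M) = -2 - 1/M (E(M) = -2 + 1/(M*(-1)) = -2 + 1/(-M) = -2 - 1/M)
(42249 + (n(E(-16)) - 162658)*(-116005 + 97124)) - 252455 = (42249 + ((-2 - 1/(-16)) - 162658)*(-116005 + 97124)) - 252455 = (42249 + ((-2 - 1*(-1/16)) - 162658)*(-18881)) - 252455 = (42249 + ((-2 + 1/16) - 162658)*(-18881)) - 252455 = (42249 + (-31/16 - 162658)*(-18881)) - 252455 = (42249 - 2602559/16*(-18881)) - 252455 = (42249 + 49138916479/16) - 252455 = 49139592463/16 - 252455 = 49135553183/16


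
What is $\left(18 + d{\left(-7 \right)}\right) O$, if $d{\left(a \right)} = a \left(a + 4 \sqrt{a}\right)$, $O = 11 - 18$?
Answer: $-469 + 196 i \sqrt{7} \approx -469.0 + 518.57 i$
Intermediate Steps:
$O = -7$ ($O = 11 - 18 = -7$)
$\left(18 + d{\left(-7 \right)}\right) O = \left(18 + \left(\left(-7\right)^{2} + 4 \left(-7\right)^{\frac{3}{2}}\right)\right) \left(-7\right) = \left(18 + \left(49 + 4 \left(- 7 i \sqrt{7}\right)\right)\right) \left(-7\right) = \left(18 + \left(49 - 28 i \sqrt{7}\right)\right) \left(-7\right) = \left(67 - 28 i \sqrt{7}\right) \left(-7\right) = -469 + 196 i \sqrt{7}$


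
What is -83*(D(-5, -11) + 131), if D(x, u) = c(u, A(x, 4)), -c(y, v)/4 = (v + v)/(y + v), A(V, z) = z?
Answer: -78767/7 ≈ -11252.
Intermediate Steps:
c(y, v) = -8*v/(v + y) (c(y, v) = -4*(v + v)/(y + v) = -4*2*v/(v + y) = -8*v/(v + y))
D(x, u) = -32/(4 + u) (D(x, u) = -8*4/(4 + u) = -32/(4 + u))
-83*(D(-5, -11) + 131) = -83*(-32/(4 - 11) + 131) = -83*(-32/(-7) + 131) = -83*(-32*(-⅐) + 131) = -83*(32/7 + 131) = -83*949/7 = -78767/7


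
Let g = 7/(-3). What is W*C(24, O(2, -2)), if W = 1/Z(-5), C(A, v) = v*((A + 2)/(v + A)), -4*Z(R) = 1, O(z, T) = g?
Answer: 56/5 ≈ 11.200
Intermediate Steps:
g = -7/3 (g = 7*(-⅓) = -7/3 ≈ -2.3333)
O(z, T) = -7/3
Z(R) = -¼ (Z(R) = -¼*1 = -¼)
C(A, v) = v*(2 + A)/(A + v) (C(A, v) = v*((2 + A)/(A + v)) = v*(2 + A)/(A + v))
W = -4 (W = 1/(-¼) = -4)
W*C(24, O(2, -2)) = -(-28)*(2 + 24)/(3*(24 - 7/3)) = -(-28)*26/(3*65/3) = -(-28)*3*26/(3*65) = -4*(-14/5) = 56/5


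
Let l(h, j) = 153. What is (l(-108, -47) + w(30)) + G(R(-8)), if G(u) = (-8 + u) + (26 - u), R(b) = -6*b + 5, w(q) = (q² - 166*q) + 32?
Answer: -3877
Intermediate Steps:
w(q) = 32 + q² - 166*q
R(b) = 5 - 6*b
G(u) = 18
(l(-108, -47) + w(30)) + G(R(-8)) = (153 + (32 + 30² - 166*30)) + 18 = (153 + (32 + 900 - 4980)) + 18 = (153 - 4048) + 18 = -3895 + 18 = -3877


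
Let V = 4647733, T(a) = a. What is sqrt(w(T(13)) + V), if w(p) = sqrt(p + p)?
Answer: sqrt(4647733 + sqrt(26)) ≈ 2155.9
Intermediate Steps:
w(p) = sqrt(2)*sqrt(p) (w(p) = sqrt(2*p) = sqrt(2)*sqrt(p))
sqrt(w(T(13)) + V) = sqrt(sqrt(2)*sqrt(13) + 4647733) = sqrt(sqrt(26) + 4647733) = sqrt(4647733 + sqrt(26))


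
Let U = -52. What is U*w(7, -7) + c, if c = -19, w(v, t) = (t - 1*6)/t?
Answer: -809/7 ≈ -115.57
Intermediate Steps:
w(v, t) = (-6 + t)/t (w(v, t) = (t - 6)/t = (-6 + t)/t)
U*w(7, -7) + c = -52*(-6 - 7)/(-7) - 19 = -(-52)*(-13)/7 - 19 = -52*13/7 - 19 = -676/7 - 19 = -809/7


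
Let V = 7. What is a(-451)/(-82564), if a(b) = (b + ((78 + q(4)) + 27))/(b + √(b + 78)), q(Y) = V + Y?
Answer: -151085/16824396536 - 335*I*√373/16824396536 ≈ -8.9801e-6 - 3.8456e-7*I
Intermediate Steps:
q(Y) = 7 + Y
a(b) = (116 + b)/(b + √(78 + b)) (a(b) = (b + ((78 + (7 + 4)) + 27))/(b + √(b + 78)) = (b + ((78 + 11) + 27))/(b + √(78 + b)) = (b + (89 + 27))/(b + √(78 + b)) = (b + 116)/(b + √(78 + b)) = (116 + b)/(b + √(78 + b)))
a(-451)/(-82564) = ((116 - 451)/(-451 + √(78 - 451)))/(-82564) = (-335/(-451 + √(-373)))*(-1/82564) = (-335/(-451 + I*√373))*(-1/82564) = -335/(-451 + I*√373)*(-1/82564) = 335/(82564*(-451 + I*√373))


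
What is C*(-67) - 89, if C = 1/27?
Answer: -2470/27 ≈ -91.481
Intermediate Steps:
C = 1/27 ≈ 0.037037
C*(-67) - 89 = (1/27)*(-67) - 89 = -67/27 - 89 = -2470/27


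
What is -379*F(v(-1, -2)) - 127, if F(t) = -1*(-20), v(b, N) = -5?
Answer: -7707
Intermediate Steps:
F(t) = 20
-379*F(v(-1, -2)) - 127 = -379*20 - 127 = -7580 - 127 = -7707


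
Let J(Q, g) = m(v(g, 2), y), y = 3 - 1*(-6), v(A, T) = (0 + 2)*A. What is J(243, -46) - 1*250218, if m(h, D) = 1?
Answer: -250217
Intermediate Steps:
v(A, T) = 2*A
y = 9 (y = 3 + 6 = 9)
J(Q, g) = 1
J(243, -46) - 1*250218 = 1 - 1*250218 = 1 - 250218 = -250217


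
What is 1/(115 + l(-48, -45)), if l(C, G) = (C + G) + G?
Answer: -1/23 ≈ -0.043478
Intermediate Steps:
l(C, G) = C + 2*G
1/(115 + l(-48, -45)) = 1/(115 + (-48 + 2*(-45))) = 1/(115 + (-48 - 90)) = 1/(115 - 138) = 1/(-23) = -1/23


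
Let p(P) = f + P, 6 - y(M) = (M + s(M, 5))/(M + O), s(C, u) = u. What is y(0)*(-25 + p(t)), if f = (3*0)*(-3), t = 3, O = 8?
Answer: -473/4 ≈ -118.25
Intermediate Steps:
f = 0 (f = 0*(-3) = 0)
y(M) = 6 - (5 + M)/(8 + M) (y(M) = 6 - (M + 5)/(M + 8) = 6 - (5 + M)/(8 + M))
p(P) = P (p(P) = 0 + P = P)
y(0)*(-25 + p(t)) = ((43 + 5*0)/(8 + 0))*(-25 + 3) = ((43 + 0)/8)*(-22) = ((1/8)*43)*(-22) = (43/8)*(-22) = -473/4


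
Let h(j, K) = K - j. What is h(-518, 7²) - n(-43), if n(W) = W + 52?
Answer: 558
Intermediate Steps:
n(W) = 52 + W
h(-518, 7²) - n(-43) = (7² - 1*(-518)) - (52 - 43) = (49 + 518) - 1*9 = 567 - 9 = 558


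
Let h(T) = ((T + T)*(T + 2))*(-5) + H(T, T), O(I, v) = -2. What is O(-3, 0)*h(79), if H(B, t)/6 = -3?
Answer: 128016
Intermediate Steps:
H(B, t) = -18 (H(B, t) = 6*(-3) = -18)
h(T) = -18 - 10*T*(2 + T) (h(T) = ((T + T)*(T + 2))*(-5) - 18 = ((2*T)*(2 + T))*(-5) - 18 = (2*T*(2 + T))*(-5) - 18 = -10*T*(2 + T) - 18 = -18 - 10*T*(2 + T))
O(-3, 0)*h(79) = -2*(-18 - 20*79 - 10*79²) = -2*(-18 - 1580 - 10*6241) = -2*(-18 - 1580 - 62410) = -2*(-64008) = 128016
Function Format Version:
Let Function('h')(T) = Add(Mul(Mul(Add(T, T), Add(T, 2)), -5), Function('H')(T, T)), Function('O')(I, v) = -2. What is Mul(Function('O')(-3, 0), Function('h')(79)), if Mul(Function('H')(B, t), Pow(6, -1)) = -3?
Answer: 128016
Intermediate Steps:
Function('H')(B, t) = -18 (Function('H')(B, t) = Mul(6, -3) = -18)
Function('h')(T) = Add(-18, Mul(-10, T, Add(2, T))) (Function('h')(T) = Add(Mul(Mul(Add(T, T), Add(T, 2)), -5), -18) = Add(Mul(Mul(Mul(2, T), Add(2, T)), -5), -18) = Add(Mul(Mul(2, T, Add(2, T)), -5), -18) = Add(Mul(-10, T, Add(2, T)), -18) = Add(-18, Mul(-10, T, Add(2, T))))
Mul(Function('O')(-3, 0), Function('h')(79)) = Mul(-2, Add(-18, Mul(-20, 79), Mul(-10, Pow(79, 2)))) = Mul(-2, Add(-18, -1580, Mul(-10, 6241))) = Mul(-2, Add(-18, -1580, -62410)) = Mul(-2, -64008) = 128016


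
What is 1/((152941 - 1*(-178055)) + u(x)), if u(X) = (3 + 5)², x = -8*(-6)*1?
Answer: 1/331060 ≈ 3.0206e-6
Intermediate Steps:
x = 48 (x = 48*1 = 48)
u(X) = 64 (u(X) = 8² = 64)
1/((152941 - 1*(-178055)) + u(x)) = 1/((152941 - 1*(-178055)) + 64) = 1/((152941 + 178055) + 64) = 1/(330996 + 64) = 1/331060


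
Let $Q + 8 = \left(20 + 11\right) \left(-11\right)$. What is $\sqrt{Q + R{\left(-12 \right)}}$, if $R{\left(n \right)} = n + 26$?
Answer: $i \sqrt{335} \approx 18.303 i$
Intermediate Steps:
$Q = -349$ ($Q = -8 + \left(20 + 11\right) \left(-11\right) = -8 + 31 \left(-11\right) = -8 - 341 = -349$)
$R{\left(n \right)} = 26 + n$
$\sqrt{Q + R{\left(-12 \right)}} = \sqrt{-349 + \left(26 - 12\right)} = \sqrt{-349 + 14} = \sqrt{-335} = i \sqrt{335}$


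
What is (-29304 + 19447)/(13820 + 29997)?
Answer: -9857/43817 ≈ -0.22496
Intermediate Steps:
(-29304 + 19447)/(13820 + 29997) = -9857/43817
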